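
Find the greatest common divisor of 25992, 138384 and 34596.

36

25992 = 2³ · 3² · 19²; 138384 = 2⁴ · 3² · 31²; 34596 = 2² · 3² · 31²
gcd takes min exponent of each prime: 2² · 3² = 36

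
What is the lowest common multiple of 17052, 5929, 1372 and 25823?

7611484188

lcm(17052, 5929) = 17052·5929/gcd = 101101308/49 = 2063292
lcm(2063292, 1372) = 2063292·1372/gcd = 2830836624/196 = 14443044
lcm(14443044, 25823) = 14443044·25823/gcd = 372962725212/49 = 7611484188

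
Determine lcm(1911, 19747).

1911 = 3 · 7² · 13; 19747 = 7² · 13 · 31
max exponents: 3 · 7² · 13 · 31 = 59241

59241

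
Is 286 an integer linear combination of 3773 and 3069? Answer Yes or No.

gcd(3773, 3069): 3773 = 1·3069 + 704; 3069 = 4·704 + 253; 704 = 2·253 + 198; 253 = 1·198 + 55; 198 = 3·55 + 33; 55 = 1·33 + 22; 33 = 1·22 + 11; 22 = 2·11 + 0 → 11
11 divides 286, so a solution exists.

Yes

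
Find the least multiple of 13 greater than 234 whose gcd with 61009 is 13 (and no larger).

61009 = 13·4693. Any t with gcd(t, 61009) = 13 is a multiple of 13, say 13s, with s coprime to 4693.
Need s > 234/13, so s ≥ 19. First s ≥ 19 with gcd(s, 4693) = 1 is s = 20. Thus t = 13·20 = 260.

260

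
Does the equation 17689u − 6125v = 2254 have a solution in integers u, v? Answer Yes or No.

Yes

By Bézout, 17689u − 6125v = 2254 has integer solutions iff gcd(17689, 6125) | 2254.
Euclid: 17689 = 2·6125 + 5439; 6125 = 1·5439 + 686; 5439 = 7·686 + 637; 686 = 1·637 + 49; 637 = 13·49 + 0. gcd = 49; 2254 mod 49 = 0. Yes.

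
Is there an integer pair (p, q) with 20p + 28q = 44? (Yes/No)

By Bézout, 20p + 28q = 44 has integer solutions iff gcd(20, 28) | 44.
Euclid: 28 = 1·20 + 8; 20 = 2·8 + 4; 8 = 2·4 + 0. gcd = 4; 44 mod 4 = 0. Yes.

Yes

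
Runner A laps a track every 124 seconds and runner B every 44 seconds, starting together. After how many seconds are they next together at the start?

gcd first: 124 = 2·44 + 36; 44 = 1·36 + 8; 36 = 4·8 + 4; 8 = 2·4 + 0 → gcd = 4
lcm = 124·44/gcd = 5456/4 = 1364

1364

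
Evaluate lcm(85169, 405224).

gcd first: 405224 = 4·85169 + 64548; 85169 = 1·64548 + 20621; 64548 = 3·20621 + 2685; 20621 = 7·2685 + 1826; 2685 = 1·1826 + 859; 1826 = 2·859 + 108; 859 = 7·108 + 103; 108 = 1·103 + 5; 103 = 20·5 + 3; 5 = 1·3 + 2; 3 = 1·2 + 1; 2 = 2·1 + 0 → gcd = 1
lcm = 85169·405224/gcd = 34512522856/1 = 34512522856

34512522856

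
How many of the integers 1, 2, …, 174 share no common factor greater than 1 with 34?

34 = 2·17. Inclusion–exclusion on these primes:
174 − ⌊174/2⌋ − ⌊174/17⌋ + ⌊174/34⌋ = 82

82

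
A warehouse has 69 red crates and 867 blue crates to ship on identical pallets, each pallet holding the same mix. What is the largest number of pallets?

69 = 3 · 23
867 = 3 · 17²
Common: 3 = 3

3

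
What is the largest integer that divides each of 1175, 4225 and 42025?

25

1175 = 5² · 47; 4225 = 5² · 13²; 42025 = 5² · 41²
gcd takes min exponent of each prime: 5² = 25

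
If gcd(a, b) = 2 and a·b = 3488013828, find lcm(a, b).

Since gcd(a,b)·lcm(a,b) = ab, lcm = 3488013828/2 = 1744006914.

1744006914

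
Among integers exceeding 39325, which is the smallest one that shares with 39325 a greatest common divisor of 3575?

Multiples of 3575 above 39325: 3575·12, 3575·13, … . Need the cofactor coprime to 39325/3575 = 11.
Checking s = 12, 13, … the first with gcd(s, 11) = 1 is s = 12, giving 42900.

42900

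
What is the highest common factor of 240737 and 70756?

240737 = 7² · 17³
70756 = 2² · 7² · 19²
Common: 7² = 49

49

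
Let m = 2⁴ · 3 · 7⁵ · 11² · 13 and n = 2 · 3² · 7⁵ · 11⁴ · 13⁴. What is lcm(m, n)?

1012038052033008

max exponent per prime: 2⁴ · 3² · 7⁵ · 11⁴ · 13⁴ = 1012038052033008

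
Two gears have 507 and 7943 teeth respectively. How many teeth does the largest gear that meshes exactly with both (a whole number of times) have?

Euclid: 7943 = 15·507 + 338; 507 = 1·338 + 169; 338 = 2·169 + 0. Last nonzero remainder: 169.

169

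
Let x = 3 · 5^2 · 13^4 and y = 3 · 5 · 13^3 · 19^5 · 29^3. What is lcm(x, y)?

max exponent per prime: 3 · 5^2 · 13^4 · 19^5 · 29^3 = 129359006388950325

129359006388950325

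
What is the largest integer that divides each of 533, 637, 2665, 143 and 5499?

13

533 = 13 · 41; 637 = 7² · 13; 2665 = 5 · 13 · 41; 143 = 11 · 13; 5499 = 3² · 13 · 47
gcd takes min exponent of each prime: 13 = 13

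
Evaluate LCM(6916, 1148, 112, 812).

6916 = 2² · 7 · 13 · 19; 1148 = 2² · 7 · 41; 112 = 2⁴ · 7; 812 = 2² · 7 · 29
lcm takes max exponent of each prime: 2⁴ · 7 · 13 · 19 · 29 · 41 = 32892496

32892496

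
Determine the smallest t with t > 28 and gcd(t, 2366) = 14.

42

gcd(t, 2366) = 14 forces 14 | t; write t = 14s. Then gcd(14s, 14·169) = 14·gcd(s, 169), so need gcd(s, 169) = 1.
14s > 28 gives s ≥ 3. The least s ≥ 3 coprime to 169 is 3, so t = 14·3 = 42.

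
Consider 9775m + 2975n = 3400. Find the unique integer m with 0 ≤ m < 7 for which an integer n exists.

Euclid: 9775 = 3·2975 + 850; 2975 = 3·850 + 425; 850 = 2·425 + 0 → gcd = 425; 3400 = 425·8.
Back-substitution yields 9775·(-3) + 2975·(10) = 425, so one solution is m = -3·8 = -24, n = 10·8 = 80.
Solutions in m differ by 2975/425 = 7; the one in [0, 7) is -24 mod 7 = 4.

4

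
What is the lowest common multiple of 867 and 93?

867 = 3 · 17²; 93 = 3 · 31
max exponents: 3 · 17² · 31 = 26877

26877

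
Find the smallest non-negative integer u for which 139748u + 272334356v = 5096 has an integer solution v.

1058173

gcd(139748, 272334356) = 196 (Euclid: 272334356 = 1948·139748 + 105252; 139748 = 1·105252 + 34496; 105252 = 3·34496 + 1764; 34496 = 19·1764 + 980; 1764 = 1·980 + 784; 980 = 1·784 + 196; 784 = 4·196 + 0), and 196 | 5096.
Extended Euclid: 139748·(307903) + 272334356·(-158) = 196. Scale by 26: u₀ = 8005478.
General solution u = u₀ + 1389461t; reducing mod 1389461 gives u = 1058173 (and v = -543).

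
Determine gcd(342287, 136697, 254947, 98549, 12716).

gcd(342287, 136697): 342287 = 2·136697 + 68893; 136697 = 1·68893 + 67804; 68893 = 1·67804 + 1089; 67804 = 62·1089 + 286; 1089 = 3·286 + 231; 286 = 1·231 + 55; 231 = 4·55 + 11; 55 = 5·11 + 0 → 11
gcd(11, 254947): 254947 = 23177·11 + 0 → 11
gcd(11, 98549): 98549 = 8959·11 + 0 → 11
gcd(11, 12716): 12716 = 1156·11 + 0 → 11

11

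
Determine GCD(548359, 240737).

Euclid: 548359 = 2·240737 + 66885; 240737 = 3·66885 + 40082; 66885 = 1·40082 + 26803; 40082 = 1·26803 + 13279; 26803 = 2·13279 + 245; 13279 = 54·245 + 49; 245 = 5·49 + 0. Last nonzero remainder: 49.

49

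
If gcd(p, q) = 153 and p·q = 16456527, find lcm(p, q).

107559

Since gcd(p,q)·lcm(p,q) = pq, lcm = 16456527/153 = 107559.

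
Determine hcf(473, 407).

11

473 = 11 · 43
407 = 11 · 37
Common: 11 = 11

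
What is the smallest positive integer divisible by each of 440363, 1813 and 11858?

358455482

440363 = 7² · 11 · 19 · 43; 1813 = 7² · 37; 11858 = 2 · 7² · 11²
lcm takes max exponent of each prime: 2 · 7² · 11² · 19 · 37 · 43 = 358455482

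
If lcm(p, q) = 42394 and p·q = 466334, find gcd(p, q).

11

From gcd × lcm = pq: gcd = 466334 / 42394 = 11.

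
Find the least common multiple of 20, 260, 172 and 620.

346580

20 = 2² · 5; 260 = 2² · 5 · 13; 172 = 2² · 43; 620 = 2² · 5 · 31
lcm takes max exponent of each prime: 2² · 5 · 13 · 31 · 43 = 346580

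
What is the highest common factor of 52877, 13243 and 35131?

19

52877 = 11² · 19 · 23; 13243 = 17 · 19 · 41; 35131 = 19 · 43²
gcd takes min exponent of each prime: 19 = 19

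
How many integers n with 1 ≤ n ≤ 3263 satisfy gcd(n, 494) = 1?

494 = 2·13·19. Inclusion–exclusion on these primes:
3263 − ⌊3263/2⌋ − ⌊3263/13⌋ − ⌊3263/19⌋ + ⌊3263/26⌋ + ⌊3263/38⌋ + ⌊3263/247⌋ − ⌊3263/494⌋ = 1427

1427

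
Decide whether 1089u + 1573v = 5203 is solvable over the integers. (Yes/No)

gcd(1089, 1573): 1573 = 1·1089 + 484; 1089 = 2·484 + 121; 484 = 4·121 + 0 → 121
121 divides 5203, so a solution exists.

Yes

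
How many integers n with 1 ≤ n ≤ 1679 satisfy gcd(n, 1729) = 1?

1729 = 7·13·19. Inclusion–exclusion on these primes:
1679 − ⌊1679/7⌋ − ⌊1679/13⌋ − ⌊1679/19⌋ + ⌊1679/91⌋ + ⌊1679/133⌋ + ⌊1679/247⌋ − ⌊1679/1729⌋ = 1259

1259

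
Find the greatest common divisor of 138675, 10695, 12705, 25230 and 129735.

gcd(138675, 10695): 138675 = 12·10695 + 10335; 10695 = 1·10335 + 360; 10335 = 28·360 + 255; 360 = 1·255 + 105; 255 = 2·105 + 45; 105 = 2·45 + 15; 45 = 3·15 + 0 → 15
gcd(15, 12705): 12705 = 847·15 + 0 → 15
gcd(15, 25230): 25230 = 1682·15 + 0 → 15
gcd(15, 129735): 129735 = 8649·15 + 0 → 15

15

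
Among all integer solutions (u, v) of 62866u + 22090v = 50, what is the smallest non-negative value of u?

Euclid: 62866 = 2·22090 + 18686; 22090 = 1·18686 + 3404; 18686 = 5·3404 + 1666; 3404 = 2·1666 + 72; 1666 = 23·72 + 10; 72 = 7·10 + 2; 10 = 5·2 + 0 → gcd = 2; 50 = 2·25.
Back-substitution yields 62866·(-2148) + 22090·(6113) = 2, so one solution is u = -2148·25 = -53700, v = 6113·25 = 152825.
Solutions in u differ by 22090/2 = 11045; the one in [0, 11045) is -53700 mod 11045 = 1525.

1525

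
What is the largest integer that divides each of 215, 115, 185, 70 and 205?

215 = 5 · 43; 115 = 5 · 23; 185 = 5 · 37; 70 = 2 · 5 · 7; 205 = 5 · 41
gcd takes min exponent of each prime: 5 = 5

5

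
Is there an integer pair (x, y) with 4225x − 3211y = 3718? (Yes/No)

Yes

gcd(4225, 3211): 4225 = 1·3211 + 1014; 3211 = 3·1014 + 169; 1014 = 6·169 + 0 → 169
169 divides 3718, so a solution exists.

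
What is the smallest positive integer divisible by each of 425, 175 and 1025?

425 = 5² · 17; 175 = 5² · 7; 1025 = 5² · 41
lcm takes max exponent of each prime: 5² · 7 · 17 · 41 = 121975

121975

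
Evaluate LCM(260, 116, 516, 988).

18480540

lcm(260, 116) = 260·116/gcd = 30160/4 = 7540
lcm(7540, 516) = 7540·516/gcd = 3890640/4 = 972660
lcm(972660, 988) = 972660·988/gcd = 960988080/52 = 18480540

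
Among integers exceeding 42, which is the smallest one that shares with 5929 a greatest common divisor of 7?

5929 = 7·847. Any x with gcd(x, 5929) = 7 is a multiple of 7, say 7s, with s coprime to 847.
Need s > 42/7, so s ≥ 7. First s ≥ 7 with gcd(s, 847) = 1 is s = 8. Thus x = 7·8 = 56.

56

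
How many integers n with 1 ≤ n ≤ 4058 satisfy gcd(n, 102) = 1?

1274

102 = 2·3·17. Inclusion–exclusion on these primes:
4058 − ⌊4058/2⌋ − ⌊4058/3⌋ − ⌊4058/17⌋ + ⌊4058/6⌋ + ⌊4058/34⌋ + ⌊4058/51⌋ − ⌊4058/102⌋ = 1274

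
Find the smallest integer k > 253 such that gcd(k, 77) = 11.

gcd(k, 77) = 11 forces 11 | k; write k = 11s. Then gcd(11s, 11·7) = 11·gcd(s, 7), so need gcd(s, 7) = 1.
11s > 253 gives s ≥ 24. The least s ≥ 24 coprime to 7 is 24, so k = 11·24 = 264.

264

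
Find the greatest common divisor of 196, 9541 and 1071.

7

gcd(196, 9541): 9541 = 48·196 + 133; 196 = 1·133 + 63; 133 = 2·63 + 7; 63 = 9·7 + 0 → 7
gcd(7, 1071): 1071 = 153·7 + 0 → 7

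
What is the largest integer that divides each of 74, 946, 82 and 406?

2

gcd(74, 946): 946 = 12·74 + 58; 74 = 1·58 + 16; 58 = 3·16 + 10; 16 = 1·10 + 6; 10 = 1·6 + 4; 6 = 1·4 + 2; 4 = 2·2 + 0 → 2
gcd(2, 82): 82 = 41·2 + 0 → 2
gcd(2, 406): 406 = 203·2 + 0 → 2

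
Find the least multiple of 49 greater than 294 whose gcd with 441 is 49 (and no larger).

gcd(m, 441) = 49 forces 49 | m; write m = 49s. Then gcd(49s, 49·9) = 49·gcd(s, 9), so need gcd(s, 9) = 1.
49s > 294 gives s ≥ 7. The least s ≥ 7 coprime to 9 is 7, so m = 49·7 = 343.

343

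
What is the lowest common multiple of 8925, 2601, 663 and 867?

5917275

lcm(8925, 2601) = 8925·2601/gcd = 23213925/51 = 455175
lcm(455175, 663) = 455175·663/gcd = 301781025/51 = 5917275
lcm(5917275, 867) = 5917275·867/gcd = 5130277425/867 = 5917275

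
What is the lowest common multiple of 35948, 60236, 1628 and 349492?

390897365716

35948 = 2² · 11 · 19 · 43; 60236 = 2² · 11 · 37²; 1628 = 2² · 11 · 37; 349492 = 2² · 11 · 13² · 47
lcm takes max exponent of each prime: 2² · 11 · 13² · 19 · 37² · 43 · 47 = 390897365716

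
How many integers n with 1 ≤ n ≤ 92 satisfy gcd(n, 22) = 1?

42

Prime factors of 22: 2, 11. Count integers ≤ 92 divisible by none of them.
By inclusion–exclusion: 92 − ⌊92/2⌋ − ⌊92/11⌋ + ⌊92/22⌋ = 42.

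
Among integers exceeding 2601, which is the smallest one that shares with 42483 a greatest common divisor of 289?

2890

Multiples of 289 above 2601: 289·10, 289·11, … . Need the cofactor coprime to 42483/289 = 147.
Checking s = 10, 11, … the first with gcd(s, 147) = 1 is s = 10, giving 2890.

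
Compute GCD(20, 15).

5

Euclid: 20 = 1·15 + 5; 15 = 3·5 + 0. Last nonzero remainder: 5.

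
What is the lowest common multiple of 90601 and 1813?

3352237

gcd first: 90601 = 49·1813 + 1764; 1813 = 1·1764 + 49; 1764 = 36·49 + 0 → gcd = 49
lcm = 90601·1813/gcd = 164259613/49 = 3352237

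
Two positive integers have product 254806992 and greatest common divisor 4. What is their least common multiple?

63701748

gcd·lcm = product, so lcm = 254806992/4 = 63701748.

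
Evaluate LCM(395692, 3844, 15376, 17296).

71488882256

395692 = 2² · 11 · 17 · 23²; 3844 = 2² · 31²; 15376 = 2⁴ · 31²; 17296 = 2⁴ · 23 · 47
lcm takes max exponent of each prime: 2⁴ · 11 · 17 · 23² · 31² · 47 = 71488882256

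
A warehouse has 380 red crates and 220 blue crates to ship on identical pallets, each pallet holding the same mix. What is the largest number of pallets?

Euclid: 380 = 1·220 + 160; 220 = 1·160 + 60; 160 = 2·60 + 40; 60 = 1·40 + 20; 40 = 2·20 + 0. Last nonzero remainder: 20.

20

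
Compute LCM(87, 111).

gcd first: 111 = 1·87 + 24; 87 = 3·24 + 15; 24 = 1·15 + 9; 15 = 1·9 + 6; 9 = 1·6 + 3; 6 = 2·3 + 0 → gcd = 3
lcm = 87·111/gcd = 9657/3 = 3219

3219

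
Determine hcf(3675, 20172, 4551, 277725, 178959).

3

gcd(3675, 20172): 20172 = 5·3675 + 1797; 3675 = 2·1797 + 81; 1797 = 22·81 + 15; 81 = 5·15 + 6; 15 = 2·6 + 3; 6 = 2·3 + 0 → 3
gcd(3, 4551): 4551 = 1517·3 + 0 → 3
gcd(3, 277725): 277725 = 92575·3 + 0 → 3
gcd(3, 178959): 178959 = 59653·3 + 0 → 3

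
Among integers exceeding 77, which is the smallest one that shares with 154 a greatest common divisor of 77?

231

Multiples of 77 above 77: 77·2, 77·3, … . Need the cofactor coprime to 154/77 = 2.
Checking s = 2, 3, … the first with gcd(s, 2) = 1 is s = 3, giving 231.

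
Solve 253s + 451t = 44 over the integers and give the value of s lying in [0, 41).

gcd(253, 451) = 11 (Euclid: 451 = 1·253 + 198; 253 = 1·198 + 55; 198 = 3·55 + 33; 55 = 1·33 + 22; 33 = 1·22 + 11; 22 = 2·11 + 0), and 11 | 44.
Extended Euclid: 253·(-16) + 451·(9) = 11. Scale by 4: s₀ = -64.
General solution s = s₀ + 41k; reducing mod 41 gives s = 18 (and t = -10).

18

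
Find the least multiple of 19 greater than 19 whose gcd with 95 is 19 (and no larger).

95 = 19·5. Any a with gcd(a, 95) = 19 is a multiple of 19, say 19s, with s coprime to 5.
Need s > 19/19, so s ≥ 2. First s ≥ 2 with gcd(s, 5) = 1 is s = 2. Thus a = 19·2 = 38.

38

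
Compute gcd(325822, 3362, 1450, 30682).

2

gcd(325822, 3362): 325822 = 96·3362 + 3070; 3362 = 1·3070 + 292; 3070 = 10·292 + 150; 292 = 1·150 + 142; 150 = 1·142 + 8; 142 = 17·8 + 6; 8 = 1·6 + 2; 6 = 3·2 + 0 → 2
gcd(2, 1450): 1450 = 725·2 + 0 → 2
gcd(2, 30682): 30682 = 15341·2 + 0 → 2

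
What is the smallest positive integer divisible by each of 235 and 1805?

235 = 5 · 47; 1805 = 5 · 19²
max exponents: 5 · 19² · 47 = 84835

84835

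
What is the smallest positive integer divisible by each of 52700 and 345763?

gcd first: 345763 = 6·52700 + 29563; 52700 = 1·29563 + 23137; 29563 = 1·23137 + 6426; 23137 = 3·6426 + 3859; 6426 = 1·3859 + 2567; 3859 = 1·2567 + 1292; 2567 = 1·1292 + 1275; 1292 = 1·1275 + 17; 1275 = 75·17 + 0 → gcd = 17
lcm = 52700·345763/gcd = 18221710100/17 = 1071865300

1071865300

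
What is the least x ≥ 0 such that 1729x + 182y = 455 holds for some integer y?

Reduce mod 182: 1729x ≡ 455 (mod 182). With g = gcd(1729, 182) = 91 dividing 455, divide through: 19x ≡ 5 (mod 2).
Since gcd(19, 2) = 1, x ≡ 5·(19)⁻¹ ≡ 1 (mod 2). Smallest non-negative: 1.

1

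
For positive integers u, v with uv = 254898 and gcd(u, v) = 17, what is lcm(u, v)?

Since gcd(u,v)·lcm(u,v) = uv, lcm = 254898/17 = 14994.

14994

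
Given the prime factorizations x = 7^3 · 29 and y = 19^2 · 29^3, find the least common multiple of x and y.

3019919147

max exponent per prime: 7^3 · 19^2 · 29^3 = 3019919147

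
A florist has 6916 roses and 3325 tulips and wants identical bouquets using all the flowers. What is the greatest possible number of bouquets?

133

Euclid: 6916 = 2·3325 + 266; 3325 = 12·266 + 133; 266 = 2·133 + 0. Last nonzero remainder: 133.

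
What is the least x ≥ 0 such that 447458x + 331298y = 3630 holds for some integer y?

Euclid: 447458 = 1·331298 + 116160; 331298 = 2·116160 + 98978; 116160 = 1·98978 + 17182; 98978 = 5·17182 + 13068; 17182 = 1·13068 + 4114; 13068 = 3·4114 + 726; 4114 = 5·726 + 484; 726 = 1·484 + 242; 484 = 2·242 + 0 → gcd = 242; 3630 = 242·15.
Back-substitution yields 447458·(-482) + 331298·(651) = 242, so one solution is x = -482·15 = -7230, y = 651·15 = 9765.
Solutions in x differ by 331298/242 = 1369; the one in [0, 1369) is -7230 mod 1369 = 984.

984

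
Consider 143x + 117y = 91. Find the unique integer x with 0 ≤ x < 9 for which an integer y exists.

Euclid: 143 = 1·117 + 26; 117 = 4·26 + 13; 26 = 2·13 + 0 → gcd = 13; 91 = 13·7.
Back-substitution yields 143·(-4) + 117·(5) = 13, so one solution is x = -4·7 = -28, y = 5·7 = 35.
Solutions in x differ by 117/13 = 9; the one in [0, 9) is -28 mod 9 = 8.

8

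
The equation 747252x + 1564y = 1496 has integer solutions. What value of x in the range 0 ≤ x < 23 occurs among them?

gcd(747252, 1564) = 68 (Euclid: 747252 = 477·1564 + 1224; 1564 = 1·1224 + 340; 1224 = 3·340 + 204; 340 = 1·204 + 136; 204 = 1·136 + 68; 136 = 2·68 + 0), and 68 | 1496.
Extended Euclid: 747252·(9) + 1564·(-4300) = 68. Scale by 22: x₀ = 198.
General solution x = x₀ + 23t; reducing mod 23 gives x = 14 (and y = -6688).

14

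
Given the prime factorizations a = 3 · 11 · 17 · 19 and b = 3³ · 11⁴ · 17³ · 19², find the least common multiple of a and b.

701113728051

max exponent per prime: 3³ · 11⁴ · 17³ · 19² = 701113728051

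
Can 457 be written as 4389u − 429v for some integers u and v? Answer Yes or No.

No

gcd(4389, 429): 4389 = 10·429 + 99; 429 = 4·99 + 33; 99 = 3·33 + 0 → 33
33 does not divide 457, so a solution does not exist.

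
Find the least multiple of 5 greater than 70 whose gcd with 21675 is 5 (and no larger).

21675 = 5·4335. Any x with gcd(x, 21675) = 5 is a multiple of 5, say 5s, with s coprime to 4335.
Need s > 70/5, so s ≥ 15. First s ≥ 15 with gcd(s, 4335) = 1 is s = 16. Thus x = 5·16 = 80.

80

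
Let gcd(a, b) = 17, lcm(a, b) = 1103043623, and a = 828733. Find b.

22627

Using ab = gcd(a,b)·lcm(a,b) = 17·1103043623 = 18751741591, we get b = 18751741591/828733 = 22627.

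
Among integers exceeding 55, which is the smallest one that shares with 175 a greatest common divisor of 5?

Multiples of 5 above 55: 5·12, 5·13, … . Need the cofactor coprime to 175/5 = 35.
Checking s = 12, 13, … the first with gcd(s, 35) = 1 is s = 12, giving 60.

60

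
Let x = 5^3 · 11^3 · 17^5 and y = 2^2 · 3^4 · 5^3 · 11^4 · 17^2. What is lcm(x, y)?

841919116648500

max exponent per prime: 2^2 · 3^4 · 5^3 · 11^4 · 17^5 = 841919116648500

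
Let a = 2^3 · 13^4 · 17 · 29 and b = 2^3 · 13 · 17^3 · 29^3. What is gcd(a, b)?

min exponent per shared prime: 2^3 · 13 · 17 · 29 = 51272

51272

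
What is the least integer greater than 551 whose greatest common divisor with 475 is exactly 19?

Multiples of 19 above 551: 19·30, 19·31, … . Need the cofactor coprime to 475/19 = 25.
Checking s = 30, 31, … the first with gcd(s, 25) = 1 is s = 31, giving 589.

589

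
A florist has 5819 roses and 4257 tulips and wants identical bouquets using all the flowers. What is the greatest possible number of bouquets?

11

Euclid: 5819 = 1·4257 + 1562; 4257 = 2·1562 + 1133; 1562 = 1·1133 + 429; 1133 = 2·429 + 275; 429 = 1·275 + 154; 275 = 1·154 + 121; 154 = 1·121 + 33; 121 = 3·33 + 22; 33 = 1·22 + 11; 22 = 2·11 + 0. Last nonzero remainder: 11.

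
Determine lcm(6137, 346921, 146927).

2400346399

lcm(6137, 346921) = 6137·346921/gcd = 2129054177/361 = 5897657
lcm(5897657, 146927) = 5897657·146927/gcd = 866525050039/361 = 2400346399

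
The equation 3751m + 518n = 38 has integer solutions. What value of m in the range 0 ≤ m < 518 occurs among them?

gcd(3751, 518) = 1 (Euclid: 3751 = 7·518 + 125; 518 = 4·125 + 18; 125 = 6·18 + 17; 18 = 1·17 + 1; 17 = 17·1 + 0), and 1 | 38.
Extended Euclid: 3751·(-29) + 518·(210) = 1. Scale by 38: m₀ = -1102.
General solution m = m₀ + 518t; reducing mod 518 gives m = 452 (and n = -3273).

452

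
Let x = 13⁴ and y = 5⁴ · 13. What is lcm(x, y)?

17850625

max exponent per prime: 5⁴ · 13⁴ = 17850625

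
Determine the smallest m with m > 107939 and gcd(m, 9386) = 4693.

gcd(m, 9386) = 4693 forces 4693 | m; write m = 4693s. Then gcd(4693s, 4693·2) = 4693·gcd(s, 2), so need gcd(s, 2) = 1.
4693s > 107939 gives s ≥ 24. The least s ≥ 24 coprime to 2 is 25, so m = 4693·25 = 117325.

117325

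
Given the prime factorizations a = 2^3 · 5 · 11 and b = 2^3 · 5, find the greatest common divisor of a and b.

40

min exponent per shared prime: 2^3 · 5 = 40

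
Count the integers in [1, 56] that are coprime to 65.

41

65 = 5·13. Inclusion–exclusion on these primes:
56 − ⌊56/5⌋ − ⌊56/13⌋ + ⌊56/65⌋ = 41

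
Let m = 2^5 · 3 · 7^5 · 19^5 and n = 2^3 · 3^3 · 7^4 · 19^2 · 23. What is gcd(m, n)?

20802264

min exponent per shared prime: 2^3 · 3 · 7^4 · 19^2 = 20802264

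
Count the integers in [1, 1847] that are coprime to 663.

1071

663 = 3·13·17. Inclusion–exclusion on these primes:
1847 − ⌊1847/3⌋ − ⌊1847/13⌋ − ⌊1847/17⌋ + ⌊1847/39⌋ + ⌊1847/51⌋ + ⌊1847/221⌋ − ⌊1847/663⌋ = 1071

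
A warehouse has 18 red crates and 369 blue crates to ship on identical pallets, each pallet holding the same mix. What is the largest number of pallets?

9

Euclid: 369 = 20·18 + 9; 18 = 2·9 + 0. Last nonzero remainder: 9.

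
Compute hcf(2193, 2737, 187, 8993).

17

gcd(2193, 2737): 2737 = 1·2193 + 544; 2193 = 4·544 + 17; 544 = 32·17 + 0 → 17
gcd(17, 187): 187 = 11·17 + 0 → 17
gcd(17, 8993): 8993 = 529·17 + 0 → 17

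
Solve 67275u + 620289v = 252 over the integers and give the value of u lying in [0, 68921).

66911

gcd(67275, 620289) = 9 (Euclid: 620289 = 9·67275 + 14814; 67275 = 4·14814 + 8019; 14814 = 1·8019 + 6795; 8019 = 1·6795 + 1224; 6795 = 5·1224 + 675; 1224 = 1·675 + 549; 675 = 1·549 + 126; 549 = 4·126 + 45; 126 = 2·45 + 36; 45 = 1·36 + 9; 36 = 4·9 + 0), and 9 | 252.
Extended Euclid: 67275·(14697) + 620289·(-1594) = 9. Scale by 28: u₀ = 411516.
General solution u = u₀ + 68921t; reducing mod 68921 gives u = 66911 (and v = -7257).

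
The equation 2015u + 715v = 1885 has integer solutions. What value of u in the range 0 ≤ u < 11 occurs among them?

gcd(2015, 715) = 65 (Euclid: 2015 = 2·715 + 585; 715 = 1·585 + 130; 585 = 4·130 + 65; 130 = 2·65 + 0), and 65 | 1885.
Extended Euclid: 2015·(5) + 715·(-14) = 65. Scale by 29: u₀ = 145.
General solution u = u₀ + 11t; reducing mod 11 gives u = 2 (and v = -3).

2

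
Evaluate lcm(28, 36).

252

28 = 2² · 7; 36 = 2² · 3²
max exponents: 2² · 3² · 7 = 252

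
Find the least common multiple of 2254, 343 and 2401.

110446

lcm(2254, 343) = 2254·343/gcd = 773122/49 = 15778
lcm(15778, 2401) = 15778·2401/gcd = 37882978/343 = 110446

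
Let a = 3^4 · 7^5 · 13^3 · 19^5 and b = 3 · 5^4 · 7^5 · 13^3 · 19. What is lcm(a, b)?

4628638868581625625

max exponent per prime: 3^4 · 5^4 · 7^5 · 13^3 · 19^5 = 4628638868581625625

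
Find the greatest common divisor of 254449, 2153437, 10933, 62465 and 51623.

254449 = 13 · 23² · 37; 2153437 = 11² · 13 · 37²; 10933 = 13 · 29²; 62465 = 5 · 13 · 31²; 51623 = 11 · 13 · 19²
gcd takes min exponent of each prime: 13 = 13

13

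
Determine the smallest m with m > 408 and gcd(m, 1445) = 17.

gcd(m, 1445) = 17 forces 17 | m; write m = 17s. Then gcd(17s, 17·85) = 17·gcd(s, 85), so need gcd(s, 85) = 1.
17s > 408 gives s ≥ 25. The least s ≥ 25 coprime to 85 is 26, so m = 17·26 = 442.

442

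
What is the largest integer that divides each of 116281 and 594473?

116281 = 11² · 31²
594473 = 11² · 17³
Common: 11² = 121

121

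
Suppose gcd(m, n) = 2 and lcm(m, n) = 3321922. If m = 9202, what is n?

722

Using mn = gcd(m,n)·lcm(m,n) = 2·3321922 = 6643844, we get n = 6643844/9202 = 722.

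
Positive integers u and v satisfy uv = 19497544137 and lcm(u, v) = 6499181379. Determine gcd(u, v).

3

From gcd × lcm = uv: gcd = 19497544137 / 6499181379 = 3.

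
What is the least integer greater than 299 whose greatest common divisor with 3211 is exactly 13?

3211 = 13·247. Any x with gcd(x, 3211) = 13 is a multiple of 13, say 13s, with s coprime to 247.
Need s > 299/13, so s ≥ 24. First s ≥ 24 with gcd(s, 247) = 1 is s = 24. Thus x = 13·24 = 312.

312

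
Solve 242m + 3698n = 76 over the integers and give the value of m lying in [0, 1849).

92

gcd(242, 3698) = 2 (Euclid: 3698 = 15·242 + 68; 242 = 3·68 + 38; 68 = 1·38 + 30; 38 = 1·30 + 8; 30 = 3·8 + 6; 8 = 1·6 + 2; 6 = 3·2 + 0), and 2 | 76.
Extended Euclid: 242·(489) + 3698·(-32) = 2. Scale by 38: m₀ = 18582.
General solution m = m₀ + 1849t; reducing mod 1849 gives m = 92 (and n = -6).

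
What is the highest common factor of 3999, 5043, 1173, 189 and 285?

3

3999 = 3 · 31 · 43; 5043 = 3 · 41²; 1173 = 3 · 17 · 23; 189 = 3³ · 7; 285 = 3 · 5 · 19
gcd takes min exponent of each prime: 3 = 3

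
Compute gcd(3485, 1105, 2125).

gcd(3485, 1105): 3485 = 3·1105 + 170; 1105 = 6·170 + 85; 170 = 2·85 + 0 → 85
gcd(85, 2125): 2125 = 25·85 + 0 → 85

85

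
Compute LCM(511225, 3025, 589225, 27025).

1001925849925

511225 = 5² · 11² · 13²; 3025 = 5² · 11²; 589225 = 5² · 7² · 13 · 37; 27025 = 5² · 23 · 47
lcm takes max exponent of each prime: 5² · 7² · 11² · 13² · 23 · 37 · 47 = 1001925849925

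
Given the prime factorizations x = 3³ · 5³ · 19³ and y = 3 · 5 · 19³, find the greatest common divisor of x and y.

102885

min exponent per shared prime: 3 · 5 · 19³ = 102885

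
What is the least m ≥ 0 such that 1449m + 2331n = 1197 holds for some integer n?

gcd(1449, 2331) = 63 (Euclid: 2331 = 1·1449 + 882; 1449 = 1·882 + 567; 882 = 1·567 + 315; 567 = 1·315 + 252; 315 = 1·252 + 63; 252 = 4·63 + 0), and 63 | 1197.
Extended Euclid: 1449·(-8) + 2331·(5) = 63. Scale by 19: m₀ = -152.
General solution m = m₀ + 37t; reducing mod 37 gives m = 33 (and n = -20).

33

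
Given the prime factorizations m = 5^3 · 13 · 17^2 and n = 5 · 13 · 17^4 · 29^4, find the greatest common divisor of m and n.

18785

min exponent per shared prime: 5 · 13 · 17^2 = 18785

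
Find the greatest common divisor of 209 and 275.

11

209 = 11 · 19
275 = 5² · 11
Common: 11 = 11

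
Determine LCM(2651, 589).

1561439

gcd first: 2651 = 4·589 + 295; 589 = 1·295 + 294; 295 = 1·294 + 1; 294 = 294·1 + 0 → gcd = 1
lcm = 2651·589/gcd = 1561439/1 = 1561439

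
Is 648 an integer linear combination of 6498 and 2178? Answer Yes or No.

gcd(6498, 2178): 6498 = 2·2178 + 2142; 2178 = 1·2142 + 36; 2142 = 59·36 + 18; 36 = 2·18 + 0 → 18
18 divides 648, so a solution exists.

Yes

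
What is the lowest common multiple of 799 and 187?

8789

799 = 17 · 47; 187 = 11 · 17
max exponents: 11 · 17 · 47 = 8789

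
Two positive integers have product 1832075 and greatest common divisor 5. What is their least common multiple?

366415

Since gcd(u,v)·lcm(u,v) = uv, lcm = 1832075/5 = 366415.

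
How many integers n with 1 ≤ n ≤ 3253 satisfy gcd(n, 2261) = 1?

2487

2261 = 7·17·19. Inclusion–exclusion on these primes:
3253 − ⌊3253/7⌋ − ⌊3253/17⌋ − ⌊3253/19⌋ + ⌊3253/119⌋ + ⌊3253/133⌋ + ⌊3253/323⌋ − ⌊3253/2261⌋ = 2487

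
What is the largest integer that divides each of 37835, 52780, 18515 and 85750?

35

gcd(37835, 52780): 52780 = 1·37835 + 14945; 37835 = 2·14945 + 7945; 14945 = 1·7945 + 7000; 7945 = 1·7000 + 945; 7000 = 7·945 + 385; 945 = 2·385 + 175; 385 = 2·175 + 35; 175 = 5·35 + 0 → 35
gcd(35, 18515): 18515 = 529·35 + 0 → 35
gcd(35, 85750): 85750 = 2450·35 + 0 → 35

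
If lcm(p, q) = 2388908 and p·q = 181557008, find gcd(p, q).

76

From gcd × lcm = pq: gcd = 181557008 / 2388908 = 76.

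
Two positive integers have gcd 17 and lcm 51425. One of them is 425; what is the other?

Using pq = gcd(p,q)·lcm(p,q) = 17·51425 = 874225, we get q = 874225/425 = 2057.

2057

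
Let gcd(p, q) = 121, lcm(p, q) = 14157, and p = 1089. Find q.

1573

Using pq = gcd(p,q)·lcm(p,q) = 121·14157 = 1712997, we get q = 1712997/1089 = 1573.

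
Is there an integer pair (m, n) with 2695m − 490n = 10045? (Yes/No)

gcd(2695, 490): 2695 = 5·490 + 245; 490 = 2·245 + 0 → 245
245 divides 10045, so a solution exists.

Yes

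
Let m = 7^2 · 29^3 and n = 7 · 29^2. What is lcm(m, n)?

max exponent per prime: 7^2 · 29^3 = 1195061

1195061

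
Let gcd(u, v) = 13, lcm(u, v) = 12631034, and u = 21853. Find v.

7514

Using uv = gcd(u,v)·lcm(u,v) = 13·12631034 = 164203442, we get v = 164203442/21853 = 7514.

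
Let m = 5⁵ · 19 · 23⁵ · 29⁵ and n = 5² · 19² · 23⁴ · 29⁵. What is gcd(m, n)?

min exponent per shared prime: 5² · 19 · 23⁴ · 29⁵ = 2726433712471775

2726433712471775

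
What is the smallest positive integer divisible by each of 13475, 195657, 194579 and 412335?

13475 = 5² · 7² · 11; 195657 = 3 · 7² · 11³; 194579 = 7² · 11 · 19²; 412335 = 3² · 5 · 7² · 11 · 17
lcm takes max exponent of each prime: 3² · 5² · 7² · 11³ · 17 · 19² = 90056025675

90056025675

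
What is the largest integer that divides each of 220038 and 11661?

Euclid: 220038 = 18·11661 + 10140; 11661 = 1·10140 + 1521; 10140 = 6·1521 + 1014; 1521 = 1·1014 + 507; 1014 = 2·507 + 0. Last nonzero remainder: 507.

507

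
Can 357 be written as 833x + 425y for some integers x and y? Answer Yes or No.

By Bézout, 833x + 425y = 357 has integer solutions iff gcd(833, 425) | 357.
Euclid: 833 = 1·425 + 408; 425 = 1·408 + 17; 408 = 24·17 + 0. gcd = 17; 357 mod 17 = 0. Yes.

Yes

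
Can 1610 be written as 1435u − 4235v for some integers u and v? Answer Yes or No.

By Bézout, 1435u − 4235v = 1610 has integer solutions iff gcd(1435, 4235) | 1610.
Euclid: 4235 = 2·1435 + 1365; 1435 = 1·1365 + 70; 1365 = 19·70 + 35; 70 = 2·35 + 0. gcd = 35; 1610 mod 35 = 0. Yes.

Yes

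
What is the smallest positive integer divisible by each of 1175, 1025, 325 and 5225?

130891475

lcm(1175, 1025) = 1175·1025/gcd = 1204375/25 = 48175
lcm(48175, 325) = 48175·325/gcd = 15656875/25 = 626275
lcm(626275, 5225) = 626275·5225/gcd = 3272286875/25 = 130891475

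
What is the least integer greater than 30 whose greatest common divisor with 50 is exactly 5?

35

gcd(m, 50) = 5 forces 5 | m; write m = 5s. Then gcd(5s, 5·10) = 5·gcd(s, 10), so need gcd(s, 10) = 1.
5s > 30 gives s ≥ 7. The least s ≥ 7 coprime to 10 is 7, so m = 5·7 = 35.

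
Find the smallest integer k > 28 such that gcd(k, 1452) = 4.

1452 = 4·363. Any k with gcd(k, 1452) = 4 is a multiple of 4, say 4s, with s coprime to 363.
Need s > 28/4, so s ≥ 8. First s ≥ 8 with gcd(s, 363) = 1 is s = 8. Thus k = 4·8 = 32.

32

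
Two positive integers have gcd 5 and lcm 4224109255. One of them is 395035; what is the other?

53465

u·v = gcd·lcm = 5·4224109255 = 21120546275, so v = 21120546275/395035 = 53465.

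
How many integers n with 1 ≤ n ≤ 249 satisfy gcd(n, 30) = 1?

30 = 2·3·5. Inclusion–exclusion on these primes:
249 − ⌊249/2⌋ − ⌊249/3⌋ − ⌊249/5⌋ + ⌊249/6⌋ + ⌊249/10⌋ + ⌊249/15⌋ − ⌊249/30⌋ = 66

66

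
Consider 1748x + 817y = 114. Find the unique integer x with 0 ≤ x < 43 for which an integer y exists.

1

Reduce mod 817: 1748x ≡ 114 (mod 817). With g = gcd(1748, 817) = 19 dividing 114, divide through: 92x ≡ 6 (mod 43).
Since gcd(92, 43) = 1, x ≡ 6·(92)⁻¹ ≡ 1 (mod 43). Smallest non-negative: 1.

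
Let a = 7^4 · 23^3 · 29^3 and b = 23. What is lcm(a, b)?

712475052163

max exponent per prime: 7^4 · 23^3 · 29^3 = 712475052163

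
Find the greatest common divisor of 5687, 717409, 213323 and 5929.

121

gcd(5687, 717409): 717409 = 126·5687 + 847; 5687 = 6·847 + 605; 847 = 1·605 + 242; 605 = 2·242 + 121; 242 = 2·121 + 0 → 121
gcd(121, 213323): 213323 = 1763·121 + 0 → 121
gcd(121, 5929): 5929 = 49·121 + 0 → 121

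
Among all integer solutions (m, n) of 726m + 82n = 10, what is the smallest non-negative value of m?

gcd(726, 82) = 2 (Euclid: 726 = 8·82 + 70; 82 = 1·70 + 12; 70 = 5·12 + 10; 12 = 1·10 + 2; 10 = 5·2 + 0), and 2 | 10.
Extended Euclid: 726·(-7) + 82·(62) = 2. Scale by 5: m₀ = -35.
General solution m = m₀ + 41t; reducing mod 41 gives m = 6 (and n = -53).

6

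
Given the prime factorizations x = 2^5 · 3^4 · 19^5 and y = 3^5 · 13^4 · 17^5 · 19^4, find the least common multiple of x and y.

780804437383335145248

max exponent per prime: 2^5 · 3^5 · 13^4 · 17^5 · 19^5 = 780804437383335145248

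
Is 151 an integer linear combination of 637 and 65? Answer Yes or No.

No

By Bézout, 637u + 65v = 151 has integer solutions iff gcd(637, 65) | 151.
Euclid: 637 = 9·65 + 52; 65 = 1·52 + 13; 52 = 4·13 + 0. gcd = 13; 151 mod 13 = 8. No.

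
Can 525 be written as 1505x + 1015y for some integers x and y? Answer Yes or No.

gcd(1505, 1015): 1505 = 1·1015 + 490; 1015 = 2·490 + 35; 490 = 14·35 + 0 → 35
35 divides 525, so a solution exists.

Yes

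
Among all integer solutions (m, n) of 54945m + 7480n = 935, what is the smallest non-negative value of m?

119

gcd(54945, 7480) = 55 (Euclid: 54945 = 7·7480 + 2585; 7480 = 2·2585 + 2310; 2585 = 1·2310 + 275; 2310 = 8·275 + 110; 275 = 2·110 + 55; 110 = 2·55 + 0), and 55 | 935.
Extended Euclid: 54945·(55) + 7480·(-404) = 55. Scale by 17: m₀ = 935.
General solution m = m₀ + 136t; reducing mod 136 gives m = 119 (and n = -874).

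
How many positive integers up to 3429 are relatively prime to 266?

266 = 2·7·19. Inclusion–exclusion on these primes:
3429 − ⌊3429/2⌋ − ⌊3429/7⌋ − ⌊3429/19⌋ + ⌊3429/14⌋ + ⌊3429/38⌋ + ⌊3429/133⌋ − ⌊3429/266⌋ = 1393

1393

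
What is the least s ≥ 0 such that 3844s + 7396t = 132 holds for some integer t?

Reduce mod 7396: 3844s ≡ 132 (mod 7396). With g = gcd(3844, 7396) = 4 dividing 132, divide through: 961s ≡ 33 (mod 1849).
Since gcd(961, 1849) = 1, s ≡ 33·(961)⁻¹ ≡ 1318 (mod 1849). Smallest non-negative: 1318.

1318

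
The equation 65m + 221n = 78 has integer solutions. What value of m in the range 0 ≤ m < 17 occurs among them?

gcd(65, 221) = 13 (Euclid: 221 = 3·65 + 26; 65 = 2·26 + 13; 26 = 2·13 + 0), and 13 | 78.
Extended Euclid: 65·(7) + 221·(-2) = 13. Scale by 6: m₀ = 42.
General solution m = m₀ + 17t; reducing mod 17 gives m = 8 (and n = -2).

8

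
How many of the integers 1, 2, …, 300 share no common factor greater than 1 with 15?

160

Prime factors of 15: 3, 5. Count integers ≤ 300 divisible by none of them.
By inclusion–exclusion: 300 − ⌊300/3⌋ − ⌊300/5⌋ + ⌊300/15⌋ = 160.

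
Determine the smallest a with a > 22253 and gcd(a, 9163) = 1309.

9163 = 1309·7. Any a with gcd(a, 9163) = 1309 is a multiple of 1309, say 1309s, with s coprime to 7.
Need s > 22253/1309, so s ≥ 18. First s ≥ 18 with gcd(s, 7) = 1 is s = 18. Thus a = 1309·18 = 23562.

23562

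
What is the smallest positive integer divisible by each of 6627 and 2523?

6627 = 3 · 47²; 2523 = 3 · 29²
max exponents: 3 · 29² · 47² = 5573307

5573307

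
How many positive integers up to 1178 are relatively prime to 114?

114 = 2·3·19. Inclusion–exclusion on these primes:
1178 − ⌊1178/2⌋ − ⌊1178/3⌋ − ⌊1178/19⌋ + ⌊1178/6⌋ + ⌊1178/38⌋ + ⌊1178/57⌋ − ⌊1178/114⌋ = 372

372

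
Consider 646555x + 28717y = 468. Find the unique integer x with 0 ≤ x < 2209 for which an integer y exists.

239

Euclid: 646555 = 22·28717 + 14781; 28717 = 1·14781 + 13936; 14781 = 1·13936 + 845; 13936 = 16·845 + 416; 845 = 2·416 + 13; 416 = 32·13 + 0 → gcd = 13; 468 = 13·36.
Back-substitution yields 646555·(68) + 28717·(-1531) = 13, so one solution is x = 68·36 = 2448, y = -1531·36 = -55116.
Solutions in x differ by 28717/13 = 2209; the one in [0, 2209) is 2448 mod 2209 = 239.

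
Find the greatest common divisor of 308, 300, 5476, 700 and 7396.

gcd(308, 300): 308 = 1·300 + 8; 300 = 37·8 + 4; 8 = 2·4 + 0 → 4
gcd(4, 5476): 5476 = 1369·4 + 0 → 4
gcd(4, 700): 700 = 175·4 + 0 → 4
gcd(4, 7396): 7396 = 1849·4 + 0 → 4

4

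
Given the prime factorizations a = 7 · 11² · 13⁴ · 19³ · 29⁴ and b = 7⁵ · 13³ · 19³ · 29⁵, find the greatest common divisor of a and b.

min exponent per shared prime: 7 · 13³ · 19³ · 29⁴ = 74607225788641

74607225788641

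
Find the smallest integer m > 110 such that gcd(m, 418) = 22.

132

Multiples of 22 above 110: 22·6, 22·7, … . Need the cofactor coprime to 418/22 = 19.
Checking s = 6, 7, … the first with gcd(s, 19) = 1 is s = 6, giving 132.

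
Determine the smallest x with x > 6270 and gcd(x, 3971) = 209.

6479

gcd(x, 3971) = 209 forces 209 | x; write x = 209s. Then gcd(209s, 209·19) = 209·gcd(s, 19), so need gcd(s, 19) = 1.
209s > 6270 gives s ≥ 31. The least s ≥ 31 coprime to 19 is 31, so x = 209·31 = 6479.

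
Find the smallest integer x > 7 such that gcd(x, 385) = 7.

14

gcd(x, 385) = 7 forces 7 | x; write x = 7s. Then gcd(7s, 7·55) = 7·gcd(s, 55), so need gcd(s, 55) = 1.
7s > 7 gives s ≥ 2. The least s ≥ 2 coprime to 55 is 2, so x = 7·2 = 14.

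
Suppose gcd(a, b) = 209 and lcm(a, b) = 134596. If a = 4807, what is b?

5852

a·b = gcd·lcm = 209·134596 = 28130564, so b = 28130564/4807 = 5852.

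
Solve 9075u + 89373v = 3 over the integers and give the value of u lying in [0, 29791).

12202

gcd(9075, 89373) = 3 (Euclid: 89373 = 9·9075 + 7698; 9075 = 1·7698 + 1377; 7698 = 5·1377 + 813; 1377 = 1·813 + 564; 813 = 1·564 + 249; 564 = 2·249 + 66; 249 = 3·66 + 51; 66 = 1·51 + 15; 51 = 3·15 + 6; 15 = 2·6 + 3; 6 = 2·3 + 0), and 3 | 3.
Extended Euclid: 9075·(12202) + 89373·(-1239) = 3. Scale by 1: u₀ = 12202.
General solution u = u₀ + 29791t; reducing mod 29791 gives u = 12202 (and v = -1239).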